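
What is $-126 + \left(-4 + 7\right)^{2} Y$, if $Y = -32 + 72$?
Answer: $234$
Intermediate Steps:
$Y = 40$
$-126 + \left(-4 + 7\right)^{2} Y = -126 + \left(-4 + 7\right)^{2} \cdot 40 = -126 + 3^{2} \cdot 40 = -126 + 9 \cdot 40 = -126 + 360 = 234$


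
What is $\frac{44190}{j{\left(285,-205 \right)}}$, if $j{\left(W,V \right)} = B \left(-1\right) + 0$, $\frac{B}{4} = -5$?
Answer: $\frac{4419}{2} \approx 2209.5$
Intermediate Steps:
$B = -20$ ($B = 4 \left(-5\right) = -20$)
$j{\left(W,V \right)} = 20$ ($j{\left(W,V \right)} = \left(-20\right) \left(-1\right) + 0 = 20 + 0 = 20$)
$\frac{44190}{j{\left(285,-205 \right)}} = \frac{44190}{20} = 44190 \cdot \frac{1}{20} = \frac{4419}{2}$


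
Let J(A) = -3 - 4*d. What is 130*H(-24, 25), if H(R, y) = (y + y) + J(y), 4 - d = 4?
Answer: 6110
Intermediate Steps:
d = 0 (d = 4 - 1*4 = 4 - 4 = 0)
J(A) = -3 (J(A) = -3 - 4*0 = -3 + 0 = -3)
H(R, y) = -3 + 2*y (H(R, y) = (y + y) - 3 = 2*y - 3 = -3 + 2*y)
130*H(-24, 25) = 130*(-3 + 2*25) = 130*(-3 + 50) = 130*47 = 6110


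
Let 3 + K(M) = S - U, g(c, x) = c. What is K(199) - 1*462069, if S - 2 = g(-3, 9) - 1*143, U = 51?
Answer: -462267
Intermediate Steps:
S = -144 (S = 2 + (-3 - 1*143) = 2 + (-3 - 143) = 2 - 146 = -144)
K(M) = -198 (K(M) = -3 + (-144 - 1*51) = -3 + (-144 - 51) = -3 - 195 = -198)
K(199) - 1*462069 = -198 - 1*462069 = -198 - 462069 = -462267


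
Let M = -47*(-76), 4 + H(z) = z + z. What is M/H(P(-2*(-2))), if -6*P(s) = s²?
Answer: -2679/7 ≈ -382.71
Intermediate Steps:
P(s) = -s²/6
H(z) = -4 + 2*z (H(z) = -4 + (z + z) = -4 + 2*z)
M = 3572
M/H(P(-2*(-2))) = 3572/(-4 + 2*(-(-2*(-2))²/6)) = 3572/(-4 + 2*(-⅙*4²)) = 3572/(-4 + 2*(-⅙*16)) = 3572/(-4 + 2*(-8/3)) = 3572/(-4 - 16/3) = 3572/(-28/3) = 3572*(-3/28) = -2679/7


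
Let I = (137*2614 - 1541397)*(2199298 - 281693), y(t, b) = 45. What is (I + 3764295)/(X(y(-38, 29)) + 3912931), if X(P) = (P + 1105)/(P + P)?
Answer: -10210760831250/17608247 ≈ -5.7989e+5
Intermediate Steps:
X(P) = (1105 + P)/(2*P) (X(P) = (1105 + P)/((2*P)) = (1105 + P)*(1/(2*P)) = (1105 + P)/(2*P))
I = -2269061726795 (I = (358118 - 1541397)*1917605 = -1183279*1917605 = -2269061726795)
(I + 3764295)/(X(y(-38, 29)) + 3912931) = (-2269061726795 + 3764295)/((½)*(1105 + 45)/45 + 3912931) = -2269057962500/((½)*(1/45)*1150 + 3912931) = -2269057962500/(115/9 + 3912931) = -2269057962500/35216494/9 = -2269057962500*9/35216494 = -10210760831250/17608247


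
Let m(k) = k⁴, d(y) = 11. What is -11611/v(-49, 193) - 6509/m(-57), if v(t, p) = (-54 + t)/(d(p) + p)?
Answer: 25003407762217/1087268103 ≈ 22997.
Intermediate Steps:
v(t, p) = (-54 + t)/(11 + p)
-11611/v(-49, 193) - 6509/m(-57) = -11611*(11 + 193)/(-54 - 49) - 6509/((-57)⁴) = -11611/(-103/204) - 6509/10556001 = -11611*(-204/103) - 6509/10556001 = 2368644/103 - 6509/10556001 = 25003407762217/1087268103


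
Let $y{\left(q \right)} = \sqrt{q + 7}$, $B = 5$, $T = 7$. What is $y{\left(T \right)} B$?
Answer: $5 \sqrt{14} \approx 18.708$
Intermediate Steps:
$y{\left(q \right)} = \sqrt{7 + q}$
$y{\left(T \right)} B = \sqrt{7 + 7} \cdot 5 = \sqrt{14} \cdot 5 = 5 \sqrt{14}$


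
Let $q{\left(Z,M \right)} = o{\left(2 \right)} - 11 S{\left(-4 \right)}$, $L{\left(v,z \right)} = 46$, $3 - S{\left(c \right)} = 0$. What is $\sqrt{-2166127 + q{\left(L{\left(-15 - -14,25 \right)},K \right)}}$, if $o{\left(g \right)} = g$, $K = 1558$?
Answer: $i \sqrt{2166158} \approx 1471.8 i$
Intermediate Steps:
$S{\left(c \right)} = 3$ ($S{\left(c \right)} = 3 - 0 = 3 + 0 = 3$)
$q{\left(Z,M \right)} = -31$ ($q{\left(Z,M \right)} = 2 - 33 = -31$)
$\sqrt{-2166127 + q{\left(L{\left(-15 - -14,25 \right)},K \right)}} = \sqrt{-2166127 - 31} = \sqrt{-2166158} = i \sqrt{2166158}$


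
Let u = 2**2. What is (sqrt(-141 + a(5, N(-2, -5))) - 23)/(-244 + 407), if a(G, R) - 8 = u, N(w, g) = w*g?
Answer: -23/163 + I*sqrt(129)/163 ≈ -0.1411 + 0.06968*I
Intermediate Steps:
N(w, g) = g*w
u = 4
a(G, R) = 12 (a(G, R) = 8 + 4 = 12)
(sqrt(-141 + a(5, N(-2, -5))) - 23)/(-244 + 407) = (sqrt(-141 + 12) - 23)/(-244 + 407) = (sqrt(-129) - 23)/163 = (I*sqrt(129) - 23)*(1/163) = (-23 + I*sqrt(129))*(1/163) = -23/163 + I*sqrt(129)/163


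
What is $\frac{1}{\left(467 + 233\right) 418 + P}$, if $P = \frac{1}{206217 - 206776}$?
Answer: $\frac{559}{163563399} \approx 3.4176 \cdot 10^{-6}$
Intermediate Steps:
$P = - \frac{1}{559}$ ($P = \frac{1}{-559} = - \frac{1}{559} \approx -0.0017889$)
$\frac{1}{\left(467 + 233\right) 418 + P} = \frac{1}{\left(467 + 233\right) 418 - \frac{1}{559}} = \frac{1}{700 \cdot 418 - \frac{1}{559}} = \frac{1}{292600 - \frac{1}{559}} = \frac{1}{\frac{163563399}{559}} = \frac{559}{163563399}$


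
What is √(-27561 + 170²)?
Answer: √1339 ≈ 36.592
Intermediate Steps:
√(-27561 + 170²) = √(-27561 + 28900) = √1339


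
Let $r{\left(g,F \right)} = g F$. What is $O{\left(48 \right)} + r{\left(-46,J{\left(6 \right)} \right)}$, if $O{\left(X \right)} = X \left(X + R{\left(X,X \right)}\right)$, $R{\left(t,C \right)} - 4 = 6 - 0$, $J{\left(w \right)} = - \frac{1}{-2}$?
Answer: $2761$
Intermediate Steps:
$J{\left(w \right)} = \frac{1}{2}$ ($J{\left(w \right)} = \left(-1\right) \left(- \frac{1}{2}\right) = \frac{1}{2}$)
$R{\left(t,C \right)} = 10$ ($R{\left(t,C \right)} = 4 + \left(6 - 0\right) = 4 + \left(6 + 0\right) = 4 + 6 = 10$)
$r{\left(g,F \right)} = F g$
$O{\left(X \right)} = X \left(10 + X\right)$ ($O{\left(X \right)} = X \left(X + 10\right) = X \left(10 + X\right)$)
$O{\left(48 \right)} + r{\left(-46,J{\left(6 \right)} \right)} = 48 \left(10 + 48\right) + \frac{1}{2} \left(-46\right) = 48 \cdot 58 - 23 = 2784 - 23 = 2761$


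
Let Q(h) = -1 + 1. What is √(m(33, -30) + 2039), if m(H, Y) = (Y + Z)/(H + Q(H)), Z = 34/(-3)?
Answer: √2219107/33 ≈ 45.141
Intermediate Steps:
Q(h) = 0
Z = -34/3 (Z = 34*(-⅓) = -34/3 ≈ -11.333)
m(H, Y) = (-34/3 + Y)/H (m(H, Y) = (Y - 34/3)/(H + 0) = (-34/3 + Y)/H)
√(m(33, -30) + 2039) = √((-34/3 - 30)/33 + 2039) = √((1/33)*(-124/3) + 2039) = √(-124/99 + 2039) = √(201737/99) = √2219107/33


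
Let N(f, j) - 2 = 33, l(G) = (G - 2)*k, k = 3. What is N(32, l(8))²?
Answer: 1225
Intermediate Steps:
l(G) = -6 + 3*G (l(G) = (G - 2)*3 = (-2 + G)*3 = -6 + 3*G)
N(f, j) = 35 (N(f, j) = 2 + 33 = 35)
N(32, l(8))² = 35² = 1225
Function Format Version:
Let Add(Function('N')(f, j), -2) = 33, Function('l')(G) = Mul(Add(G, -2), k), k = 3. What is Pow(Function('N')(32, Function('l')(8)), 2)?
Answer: 1225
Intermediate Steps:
Function('l')(G) = Add(-6, Mul(3, G)) (Function('l')(G) = Mul(Add(G, -2), 3) = Mul(Add(-2, G), 3) = Add(-6, Mul(3, G)))
Function('N')(f, j) = 35 (Function('N')(f, j) = Add(2, 33) = 35)
Pow(Function('N')(32, Function('l')(8)), 2) = Pow(35, 2) = 1225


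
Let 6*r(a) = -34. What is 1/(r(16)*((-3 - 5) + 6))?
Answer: 3/34 ≈ 0.088235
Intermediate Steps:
r(a) = -17/3 (r(a) = (⅙)*(-34) = -17/3)
1/(r(16)*((-3 - 5) + 6)) = 1/(-17*((-3 - 5) + 6)/3) = 1/(-17*(-8 + 6)/3) = 1/(-17/3*(-2)) = 1/(34/3) = 3/34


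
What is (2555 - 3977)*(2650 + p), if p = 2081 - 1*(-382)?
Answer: -7270686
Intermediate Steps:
p = 2463 (p = 2081 + 382 = 2463)
(2555 - 3977)*(2650 + p) = (2555 - 3977)*(2650 + 2463) = -1422*5113 = -7270686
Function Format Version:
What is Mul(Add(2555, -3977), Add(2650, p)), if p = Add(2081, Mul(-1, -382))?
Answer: -7270686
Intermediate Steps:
p = 2463 (p = Add(2081, 382) = 2463)
Mul(Add(2555, -3977), Add(2650, p)) = Mul(Add(2555, -3977), Add(2650, 2463)) = Mul(-1422, 5113) = -7270686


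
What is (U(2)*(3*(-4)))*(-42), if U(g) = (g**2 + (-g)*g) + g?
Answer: 1008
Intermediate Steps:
U(g) = g (U(g) = (g**2 - g**2) + g = 0 + g = g)
(U(2)*(3*(-4)))*(-42) = (2*(3*(-4)))*(-42) = (2*(-12))*(-42) = -24*(-42) = 1008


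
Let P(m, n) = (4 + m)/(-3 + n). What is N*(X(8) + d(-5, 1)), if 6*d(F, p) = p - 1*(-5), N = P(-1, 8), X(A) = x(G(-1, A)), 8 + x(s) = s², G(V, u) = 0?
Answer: -21/5 ≈ -4.2000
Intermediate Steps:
x(s) = -8 + s²
P(m, n) = (4 + m)/(-3 + n)
X(A) = -8 (X(A) = -8 + 0² = -8 + 0 = -8)
N = ⅗ (N = (4 - 1)/(-3 + 8) = 3/5 = (⅕)*3 = ⅗ ≈ 0.60000)
d(F, p) = ⅚ + p/6 (d(F, p) = (p - 1*(-5))/6 = (p + 5)/6 = (5 + p)/6 = ⅚ + p/6)
N*(X(8) + d(-5, 1)) = 3*(-8 + (⅚ + (⅙)*1))/5 = 3*(-8 + (⅚ + ⅙))/5 = 3*(-8 + 1)/5 = (⅗)*(-7) = -21/5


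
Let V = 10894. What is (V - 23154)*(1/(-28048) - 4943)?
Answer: 424935477225/7012 ≈ 6.0601e+7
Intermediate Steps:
(V - 23154)*(1/(-28048) - 4943) = (10894 - 23154)*(1/(-28048) - 4943) = -12260*(-1/28048 - 4943) = -12260*(-138641265/28048) = 424935477225/7012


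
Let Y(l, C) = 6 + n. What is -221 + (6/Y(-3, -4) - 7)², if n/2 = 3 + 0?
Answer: -715/4 ≈ -178.75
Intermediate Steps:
n = 6 (n = 2*(3 + 0) = 2*3 = 6)
Y(l, C) = 12 (Y(l, C) = 6 + 6 = 12)
-221 + (6/Y(-3, -4) - 7)² = -221 + (6/12 - 7)² = -221 + (6*(1/12) - 7)² = -221 + (½ - 7)² = -221 + (-13/2)² = -221 + 169/4 = -715/4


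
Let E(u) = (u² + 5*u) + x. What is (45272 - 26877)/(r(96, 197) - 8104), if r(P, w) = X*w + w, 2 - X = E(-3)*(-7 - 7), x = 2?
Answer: -3679/3709 ≈ -0.99191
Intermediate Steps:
E(u) = 2 + u² + 5*u (E(u) = (u² + 5*u) + 2 = 2 + u² + 5*u)
X = -54 (X = 2 - (2 + (-3)² + 5*(-3))*(-7 - 7) = 2 - (2 + 9 - 15)*(-14) = 2 - (-4)*(-14) = 2 - 1*56 = 2 - 56 = -54)
r(P, w) = -53*w (r(P, w) = -54*w + w = -53*w)
(45272 - 26877)/(r(96, 197) - 8104) = (45272 - 26877)/(-53*197 - 8104) = 18395/(-10441 - 8104) = 18395/(-18545) = 18395*(-1/18545) = -3679/3709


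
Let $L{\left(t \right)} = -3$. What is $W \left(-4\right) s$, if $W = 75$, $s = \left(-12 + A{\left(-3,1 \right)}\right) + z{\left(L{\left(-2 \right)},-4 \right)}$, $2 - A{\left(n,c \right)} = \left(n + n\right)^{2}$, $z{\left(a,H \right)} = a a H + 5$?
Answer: $23100$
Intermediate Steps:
$z{\left(a,H \right)} = 5 + H a^{2}$ ($z{\left(a,H \right)} = a^{2} H + 5 = H a^{2} + 5 = 5 + H a^{2}$)
$A{\left(n,c \right)} = 2 - 4 n^{2}$ ($A{\left(n,c \right)} = 2 - \left(n + n\right)^{2} = 2 - \left(2 n\right)^{2} = 2 - 4 n^{2}$)
$s = -77$ ($s = \left(-12 + \left(2 - 4 \left(-3\right)^{2}\right)\right) + \left(5 - 4 \left(-3\right)^{2}\right) = \left(-12 + \left(2 - 36\right)\right) + \left(5 - 36\right) = \left(-12 - 34\right) - 31 = -46 - 31 = -77$)
$W \left(-4\right) s = 75 \left(-4\right) \left(-77\right) = \left(-300\right) \left(-77\right) = 23100$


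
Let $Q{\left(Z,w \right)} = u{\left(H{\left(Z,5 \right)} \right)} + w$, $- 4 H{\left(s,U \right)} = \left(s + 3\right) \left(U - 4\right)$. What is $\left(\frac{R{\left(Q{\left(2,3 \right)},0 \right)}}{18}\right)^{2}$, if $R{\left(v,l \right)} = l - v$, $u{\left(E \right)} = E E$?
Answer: $\frac{5329}{82944} \approx 0.064248$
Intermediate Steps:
$H{\left(s,U \right)} = - \frac{\left(-4 + U\right) \left(3 + s\right)}{4}$ ($H{\left(s,U \right)} = - \frac{\left(s + 3\right) \left(U - 4\right)}{4} = - \frac{\left(3 + s\right) \left(-4 + U\right)}{4} = - \frac{\left(-4 + U\right) \left(3 + s\right)}{4}$)
$u{\left(E \right)} = E^{2}$
$Q{\left(Z,w \right)} = w + \left(- \frac{3}{4} - \frac{Z}{4}\right)^{2}$ ($Q{\left(Z,w \right)} = \left(3 + Z - \frac{15}{4} - \frac{5 Z}{4}\right)^{2} + w = \left(- \frac{3}{4} - \frac{Z}{4}\right)^{2} + w = w + \left(- \frac{3}{4} - \frac{Z}{4}\right)^{2}$)
$\left(\frac{R{\left(Q{\left(2,3 \right)},0 \right)}}{18}\right)^{2} = \left(\frac{0 - \left(3 + \frac{\left(3 + 2\right)^{2}}{16}\right)}{18}\right)^{2} = \left(\left(0 - \left(3 + \frac{5^{2}}{16}\right)\right) \frac{1}{18}\right)^{2} = \left(\left(0 - \left(3 + \frac{1}{16} \cdot 25\right)\right) \frac{1}{18}\right)^{2} = \left(\left(0 - \left(3 + \frac{25}{16}\right)\right) \frac{1}{18}\right)^{2} = \left(\left(0 - \frac{73}{16}\right) \frac{1}{18}\right)^{2} = \left(\left(- \frac{73}{16}\right) \frac{1}{18}\right)^{2} = \left(- \frac{73}{288}\right)^{2} = \frac{5329}{82944}$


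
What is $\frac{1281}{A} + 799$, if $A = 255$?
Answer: $\frac{68342}{85} \approx 804.02$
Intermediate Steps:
$\frac{1281}{A} + 799 = \frac{1281}{255} + 799 = 1281 \cdot \frac{1}{255} + 799 = \frac{427}{85} + 799 = \frac{68342}{85}$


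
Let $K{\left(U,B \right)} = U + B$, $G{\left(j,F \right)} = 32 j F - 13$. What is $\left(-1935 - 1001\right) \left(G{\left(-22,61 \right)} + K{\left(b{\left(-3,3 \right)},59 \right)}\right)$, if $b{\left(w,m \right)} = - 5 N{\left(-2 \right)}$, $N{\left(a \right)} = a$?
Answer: $125919168$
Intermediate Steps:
$G{\left(j,F \right)} = -13 + 32 F j$ ($G{\left(j,F \right)} = 32 F j - 13 = -13 + 32 F j$)
$b{\left(w,m \right)} = 10$ ($b{\left(w,m \right)} = \left(-5\right) \left(-2\right) = 10$)
$K{\left(U,B \right)} = B + U$
$\left(-1935 - 1001\right) \left(G{\left(-22,61 \right)} + K{\left(b{\left(-3,3 \right)},59 \right)}\right) = \left(-1935 - 1001\right) \left(\left(-13 + 32 \cdot 61 \left(-22\right)\right) + \left(59 + 10\right)\right) = - 2936 \left(\left(-13 - 42944\right) + 69\right) = - 2936 \left(-42957 + 69\right) = \left(-2936\right) \left(-42888\right) = 125919168$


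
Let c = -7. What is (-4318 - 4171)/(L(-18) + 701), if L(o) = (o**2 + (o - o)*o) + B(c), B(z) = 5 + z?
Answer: -8489/1023 ≈ -8.2981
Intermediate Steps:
L(o) = -2 + o**2 (L(o) = (o**2 + (o - o)*o) + (5 - 7) = (o**2 + 0*o) - 2 = (o**2 + 0) - 2 = o**2 - 2 = -2 + o**2)
(-4318 - 4171)/(L(-18) + 701) = (-4318 - 4171)/((-2 + (-18)**2) + 701) = -8489/((-2 + 324) + 701) = -8489/(322 + 701) = -8489/1023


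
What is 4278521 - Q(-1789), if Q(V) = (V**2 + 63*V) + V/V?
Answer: 1190706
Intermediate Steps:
Q(V) = 1 + V**2 + 63*V (Q(V) = (V**2 + 63*V) + 1 = 1 + V**2 + 63*V)
4278521 - Q(-1789) = 4278521 - (1 + (-1789)**2 + 63*(-1789)) = 4278521 - (1 + 3200521 - 112707) = 4278521 - 1*3087815 = 4278521 - 3087815 = 1190706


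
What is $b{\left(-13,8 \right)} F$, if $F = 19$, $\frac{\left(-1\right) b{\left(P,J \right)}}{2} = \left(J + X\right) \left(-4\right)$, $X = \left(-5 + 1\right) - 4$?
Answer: $0$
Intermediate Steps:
$X = -8$ ($X = -4 - 4 = -8$)
$b{\left(P,J \right)} = -64 + 8 J$ ($b{\left(P,J \right)} = - 2 \left(J - 8\right) \left(-4\right) = - 2 \left(-8 + J\right) \left(-4\right) = - 2 \left(32 - 4 J\right) = -64 + 8 J$)
$b{\left(-13,8 \right)} F = \left(-64 + 8 \cdot 8\right) 19 = \left(-64 + 64\right) 19 = 0 \cdot 19 = 0$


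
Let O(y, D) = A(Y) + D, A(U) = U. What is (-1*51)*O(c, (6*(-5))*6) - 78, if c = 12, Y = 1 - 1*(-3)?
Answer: 8898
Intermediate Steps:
Y = 4 (Y = 1 + 3 = 4)
O(y, D) = 4 + D
(-1*51)*O(c, (6*(-5))*6) - 78 = (-1*51)*(4 + (6*(-5))*6) - 78 = -51*(4 - 30*6) - 78 = -51*(4 - 180) - 78 = -51*(-176) - 78 = 8976 - 78 = 8898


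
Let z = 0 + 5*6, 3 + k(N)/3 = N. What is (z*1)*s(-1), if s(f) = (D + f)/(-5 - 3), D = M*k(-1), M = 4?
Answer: 735/4 ≈ 183.75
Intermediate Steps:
k(N) = -9 + 3*N
D = -48 (D = 4*(-9 + 3*(-1)) = 4*(-9 - 3) = 4*(-12) = -48)
s(f) = 6 - f/8 (s(f) = (-48 + f)/(-5 - 3) = (-48 + f)/(-8) = (-48 + f)*(-⅛) = 6 - f/8)
z = 30 (z = 0 + 30 = 30)
(z*1)*s(-1) = (30*1)*(6 - ⅛*(-1)) = 30*(6 + ⅛) = 30*(49/8) = 735/4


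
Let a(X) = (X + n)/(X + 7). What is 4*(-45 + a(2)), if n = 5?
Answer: -1592/9 ≈ -176.89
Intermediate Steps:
a(X) = (5 + X)/(7 + X) (a(X) = (X + 5)/(X + 7) = (5 + X)/(7 + X))
4*(-45 + a(2)) = 4*(-45 + (5 + 2)/(7 + 2)) = 4*(-45 + 7/9) = 4*(-398/9) = -1592/9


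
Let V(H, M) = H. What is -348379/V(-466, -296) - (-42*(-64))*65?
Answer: -81071141/466 ≈ -1.7397e+5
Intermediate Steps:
-348379/V(-466, -296) - (-42*(-64))*65 = -348379/(-466) - (-42*(-64))*65 = -348379*(-1/466) - 2688*65 = 348379/466 - 1*174720 = 348379/466 - 174720 = -81071141/466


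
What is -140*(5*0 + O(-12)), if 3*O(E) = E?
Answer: 560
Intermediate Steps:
O(E) = E/3
-140*(5*0 + O(-12)) = -140*(5*0 + (⅓)*(-12)) = -140*(0 - 4) = -140*(-4) = 560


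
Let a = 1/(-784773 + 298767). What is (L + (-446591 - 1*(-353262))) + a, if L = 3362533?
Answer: 1588852759223/486006 ≈ 3.2692e+6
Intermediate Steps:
a = -1/486006 (a = 1/(-486006) = -1/486006 ≈ -2.0576e-6)
(L + (-446591 - 1*(-353262))) + a = (3362533 + (-446591 - 1*(-353262))) - 1/486006 = (3362533 + (-446591 + 353262)) - 1/486006 = (3362533 - 93329) - 1/486006 = 3269204 - 1/486006 = 1588852759223/486006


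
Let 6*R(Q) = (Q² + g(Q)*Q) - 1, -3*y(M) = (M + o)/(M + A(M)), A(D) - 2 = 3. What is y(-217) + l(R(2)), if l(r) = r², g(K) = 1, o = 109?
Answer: 1001/1908 ≈ 0.52463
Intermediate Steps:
A(D) = 5 (A(D) = 2 + 3 = 5)
y(M) = -(109 + M)/(3*(5 + M)) (y(M) = -(M + 109)/(3*(M + 5)) = -(109 + M)/(3*(5 + M)))
R(Q) = -⅙ + Q/6 + Q²/6 (R(Q) = ((Q² + 1*Q) - 1)/6 = ((Q² + Q) - 1)/6 = ((Q + Q²) - 1)/6 = (-1 + Q + Q²)/6 = -⅙ + Q/6 + Q²/6)
y(-217) + l(R(2)) = (-109 - 1*(-217))/(3*(5 - 217)) + (-⅙ + (⅙)*2 + (⅙)*2²)² = (⅓)*(-109 + 217)/(-212) + (-⅙ + ⅓ + (⅙)*4)² = (⅓)*(-1/212)*108 + (-⅙ + ⅓ + ⅔)² = -9/53 + (⅚)² = -9/53 + 25/36 = 1001/1908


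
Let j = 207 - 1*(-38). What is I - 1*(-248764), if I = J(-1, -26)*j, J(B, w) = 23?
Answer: 254399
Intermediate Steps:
j = 245 (j = 207 + 38 = 245)
I = 5635 (I = 23*245 = 5635)
I - 1*(-248764) = 5635 - 1*(-248764) = 5635 + 248764 = 254399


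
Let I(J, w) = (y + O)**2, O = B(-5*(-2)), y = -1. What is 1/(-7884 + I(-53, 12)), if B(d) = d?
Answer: -1/7803 ≈ -0.00012816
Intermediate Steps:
O = 10 (O = -5*(-2) = 10)
I(J, w) = 81 (I(J, w) = (-1 + 10)**2 = 9**2 = 81)
1/(-7884 + I(-53, 12)) = 1/(-7884 + 81) = 1/(-7803) = -1/7803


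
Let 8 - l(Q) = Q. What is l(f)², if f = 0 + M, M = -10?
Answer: 324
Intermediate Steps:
f = -10 (f = 0 - 10 = -10)
l(Q) = 8 - Q
l(f)² = (8 - 1*(-10))² = (8 + 10)² = 18² = 324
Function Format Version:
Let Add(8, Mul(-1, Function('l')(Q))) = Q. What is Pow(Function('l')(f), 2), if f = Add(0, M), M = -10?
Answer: 324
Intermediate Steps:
f = -10 (f = Add(0, -10) = -10)
Function('l')(Q) = Add(8, Mul(-1, Q))
Pow(Function('l')(f), 2) = Pow(Add(8, Mul(-1, -10)), 2) = Pow(Add(8, 10), 2) = Pow(18, 2) = 324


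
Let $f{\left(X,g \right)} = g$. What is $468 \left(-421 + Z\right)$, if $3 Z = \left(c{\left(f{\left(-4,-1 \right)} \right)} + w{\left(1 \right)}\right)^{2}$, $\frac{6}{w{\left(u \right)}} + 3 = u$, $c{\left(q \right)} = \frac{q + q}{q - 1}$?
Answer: $-196404$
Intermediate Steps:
$c{\left(q \right)} = \frac{2 q}{-1 + q}$
$w{\left(u \right)} = \frac{6}{-3 + u}$
$Z = \frac{4}{3}$ ($Z = \frac{\left(2 \left(-1\right) \frac{1}{-1 - 1} + \frac{6}{-3 + 1}\right)^{2}}{3} = \frac{\left(2 \left(-1\right) \frac{1}{-2} + \frac{6}{-2}\right)^{2}}{3} = \frac{\left(2 \left(-1\right) \left(- \frac{1}{2}\right) + 6 \left(- \frac{1}{2}\right)\right)^{2}}{3} = \frac{\left(1 - 3\right)^{2}}{3} = \frac{\left(-2\right)^{2}}{3} = \frac{1}{3} \cdot 4 = \frac{4}{3} \approx 1.3333$)
$468 \left(-421 + Z\right) = 468 \left(-421 + \frac{4}{3}\right) = 468 \left(- \frac{1259}{3}\right) = -196404$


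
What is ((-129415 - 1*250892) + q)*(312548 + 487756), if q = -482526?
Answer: -690528701232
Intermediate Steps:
((-129415 - 1*250892) + q)*(312548 + 487756) = ((-129415 - 1*250892) - 482526)*(312548 + 487756) = ((-129415 - 250892) - 482526)*800304 = (-380307 - 482526)*800304 = -862833*800304 = -690528701232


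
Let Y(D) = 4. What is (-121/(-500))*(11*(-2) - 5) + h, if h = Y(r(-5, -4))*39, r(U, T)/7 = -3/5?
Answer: 74733/500 ≈ 149.47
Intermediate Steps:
r(U, T) = -21/5 (r(U, T) = 7*(-3/5) = 7*(-3*⅕) = 7*(-⅗) = -21/5)
h = 156 (h = 4*39 = 156)
(-121/(-500))*(11*(-2) - 5) + h = (-121/(-500))*(11*(-2) - 5) + 156 = (-121*(-1/500))*(-22 - 5) + 156 = (121/500)*(-27) + 156 = -3267/500 + 156 = 74733/500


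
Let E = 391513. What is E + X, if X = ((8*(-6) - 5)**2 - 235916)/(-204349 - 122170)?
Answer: 127836666354/326519 ≈ 3.9151e+5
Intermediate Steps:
X = 233107/326519 (X = ((-48 - 5)**2 - 235916)/(-326519) = ((-53)**2 - 235916)*(-1/326519) = (2809 - 235916)*(-1/326519) = -233107*(-1/326519) = 233107/326519 ≈ 0.71392)
E + X = 391513 + 233107/326519 = 127836666354/326519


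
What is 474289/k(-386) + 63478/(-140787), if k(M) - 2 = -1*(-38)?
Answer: 66771186323/5631480 ≈ 11857.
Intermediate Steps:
k(M) = 40 (k(M) = 2 - 1*(-38) = 2 + 38 = 40)
474289/k(-386) + 63478/(-140787) = 474289/40 + 63478/(-140787) = 474289*(1/40) + 63478*(-1/140787) = 474289/40 - 63478/140787 = 66771186323/5631480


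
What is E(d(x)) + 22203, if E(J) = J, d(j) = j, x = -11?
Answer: 22192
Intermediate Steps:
E(d(x)) + 22203 = -11 + 22203 = 22192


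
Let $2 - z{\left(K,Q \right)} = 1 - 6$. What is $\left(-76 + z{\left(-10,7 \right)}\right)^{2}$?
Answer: $4761$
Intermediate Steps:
$z{\left(K,Q \right)} = 7$ ($z{\left(K,Q \right)} = 2 - \left(1 - 6\right) = 2 - -5 = 2 + 5 = 7$)
$\left(-76 + z{\left(-10,7 \right)}\right)^{2} = \left(-76 + 7\right)^{2} = \left(-69\right)^{2} = 4761$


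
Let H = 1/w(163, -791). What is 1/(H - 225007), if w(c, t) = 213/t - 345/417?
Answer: -120572/27129653953 ≈ -4.4443e-6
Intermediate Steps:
w(c, t) = -115/139 + 213/t (w(c, t) = 213/t - 345*1/417 = 213/t - 115/139 = -115/139 + 213/t)
H = -109949/120572 (H = 1/(-115/139 + 213/(-791)) = 1/(-115/139 + 213*(-1/791)) = 1/(-115/139 - 213/791) = 1/(-120572/109949) = -109949/120572 ≈ -0.91189)
1/(H - 225007) = 1/(-109949/120572 - 225007) = 1/(-27129653953/120572) = -120572/27129653953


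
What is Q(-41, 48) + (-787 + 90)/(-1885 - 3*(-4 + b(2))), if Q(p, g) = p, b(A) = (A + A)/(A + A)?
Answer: -76219/1876 ≈ -40.628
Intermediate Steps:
b(A) = 1 (b(A) = (2*A)/((2*A)) = (2*A)*(1/(2*A)) = 1)
Q(-41, 48) + (-787 + 90)/(-1885 - 3*(-4 + b(2))) = -41 + (-787 + 90)/(-1885 - 3*(-4 + 1)) = -41 - 697/(-1885 - 3*(-3)) = -41 - 697/(-1885 + 9) = -41 - 697/(-1876) = -41 - 697*(-1/1876) = -41 + 697/1876 = -76219/1876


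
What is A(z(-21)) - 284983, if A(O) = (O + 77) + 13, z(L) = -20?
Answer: -284913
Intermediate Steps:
A(O) = 90 + O (A(O) = (77 + O) + 13 = 90 + O)
A(z(-21)) - 284983 = (90 - 20) - 284983 = 70 - 284983 = -284913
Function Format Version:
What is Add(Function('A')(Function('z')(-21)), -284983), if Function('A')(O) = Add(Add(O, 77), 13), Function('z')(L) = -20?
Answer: -284913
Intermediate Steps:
Function('A')(O) = Add(90, O) (Function('A')(O) = Add(Add(77, O), 13) = Add(90, O))
Add(Function('A')(Function('z')(-21)), -284983) = Add(Add(90, -20), -284983) = Add(70, -284983) = -284913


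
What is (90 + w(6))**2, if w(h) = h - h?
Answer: 8100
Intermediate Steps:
w(h) = 0
(90 + w(6))**2 = (90 + 0)**2 = 90**2 = 8100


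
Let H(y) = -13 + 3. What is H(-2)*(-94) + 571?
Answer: 1511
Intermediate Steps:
H(y) = -10
H(-2)*(-94) + 571 = -10*(-94) + 571 = 940 + 571 = 1511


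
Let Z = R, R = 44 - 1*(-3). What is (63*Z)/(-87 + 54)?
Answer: -987/11 ≈ -89.727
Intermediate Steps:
R = 47 (R = 44 + 3 = 47)
Z = 47
(63*Z)/(-87 + 54) = (63*47)/(-87 + 54) = 2961/(-33) = 2961*(-1/33) = -987/11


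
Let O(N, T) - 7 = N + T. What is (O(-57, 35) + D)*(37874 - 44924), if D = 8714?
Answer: -61327950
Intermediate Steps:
O(N, T) = 7 + N + T (O(N, T) = 7 + (N + T) = 7 + N + T)
(O(-57, 35) + D)*(37874 - 44924) = ((7 - 57 + 35) + 8714)*(37874 - 44924) = (-15 + 8714)*(-7050) = 8699*(-7050) = -61327950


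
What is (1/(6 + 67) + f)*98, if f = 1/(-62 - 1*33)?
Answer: 2156/6935 ≈ 0.31089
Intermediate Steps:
f = -1/95 (f = 1/(-62 - 33) = 1/(-95) = -1/95 ≈ -0.010526)
(1/(6 + 67) + f)*98 = (1/(6 + 67) - 1/95)*98 = (1/73 - 1/95)*98 = (22/6935)*98 = 2156/6935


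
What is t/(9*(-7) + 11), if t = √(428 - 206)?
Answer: -√222/52 ≈ -0.28653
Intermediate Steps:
t = √222 ≈ 14.900
t/(9*(-7) + 11) = √222/(9*(-7) + 11) = √222/(-63 + 11) = √222/(-52) = √222*(-1/52) = -√222/52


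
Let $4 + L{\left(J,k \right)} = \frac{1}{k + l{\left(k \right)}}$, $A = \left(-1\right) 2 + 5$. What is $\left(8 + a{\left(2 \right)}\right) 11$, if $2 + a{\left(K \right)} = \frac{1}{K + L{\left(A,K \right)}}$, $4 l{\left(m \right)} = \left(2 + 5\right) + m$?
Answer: $\frac{1793}{30} \approx 59.767$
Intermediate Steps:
$A = 3$ ($A = -2 + 5 = 3$)
$l{\left(m \right)} = \frac{7}{4} + \frac{m}{4}$ ($l{\left(m \right)} = \frac{\left(2 + 5\right) + m}{4} = \frac{7 + m}{4} = \frac{7}{4} + \frac{m}{4}$)
$L{\left(J,k \right)} = -4 + \frac{1}{\frac{7}{4} + \frac{5 k}{4}}$ ($L{\left(J,k \right)} = -4 + \frac{1}{k + \left(\frac{7}{4} + \frac{k}{4}\right)} = -4 + \frac{1}{\frac{7}{4} + \frac{5 k}{4}}$)
$a{\left(K \right)} = -2 + \frac{1}{K + \frac{4 \left(-6 - 5 K\right)}{7 + 5 K}}$
$\left(8 + a{\left(2 \right)}\right) 11 = \left(8 + \frac{55 - 10 \cdot 2^{2} + 31 \cdot 2}{-24 - 26 + 5 \cdot 2^{2}}\right) 11 = \left(8 + \frac{55 - 40 + 62}{-24 - 26 + 5 \cdot 4}\right) 11 = \left(8 + \frac{55 - 40 + 62}{-24 - 26 + 20}\right) 11 = \left(8 + \frac{1}{-30} \cdot 77\right) 11 = \left(8 - \frac{77}{30}\right) 11 = \frac{163}{30} \cdot 11 = \frac{1793}{30}$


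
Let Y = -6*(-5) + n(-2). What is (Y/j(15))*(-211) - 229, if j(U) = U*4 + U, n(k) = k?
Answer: -23083/75 ≈ -307.77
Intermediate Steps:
j(U) = 5*U (j(U) = 4*U + U = 5*U)
Y = 28 (Y = -6*(-5) - 2 = 30 - 2 = 28)
(Y/j(15))*(-211) - 229 = (28/((5*15)))*(-211) - 229 = (28/75)*(-211) - 229 = -5908/75 - 229 = -23083/75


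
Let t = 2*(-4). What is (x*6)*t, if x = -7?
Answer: 336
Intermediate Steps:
t = -8
(x*6)*t = -7*6*(-8) = -42*(-8) = 336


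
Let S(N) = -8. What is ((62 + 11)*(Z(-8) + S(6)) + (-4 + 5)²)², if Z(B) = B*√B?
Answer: -2388559 + 1361888*I*√2 ≈ -2.3886e+6 + 1.926e+6*I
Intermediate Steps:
Z(B) = B^(3/2)
((62 + 11)*(Z(-8) + S(6)) + (-4 + 5)²)² = ((62 + 11)*((-8)^(3/2) - 8) + (-4 + 5)²)² = (73*(-16*I*√2 - 8) + 1²)² = (73*(-8 - 16*I*√2) + 1)² = ((-584 - 1168*I*√2) + 1)² = (-583 - 1168*I*√2)²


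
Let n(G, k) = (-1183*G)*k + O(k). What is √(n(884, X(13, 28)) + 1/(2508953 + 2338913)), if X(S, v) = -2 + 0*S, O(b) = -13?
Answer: √49154753198851194502/4847866 ≈ 1446.2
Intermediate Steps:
X(S, v) = -2 (X(S, v) = -2 + 0 = -2)
n(G, k) = -13 - 1183*G*k (n(G, k) = (-1183*G)*k - 13 = -1183*G*k - 13 = -13 - 1183*G*k)
√(n(884, X(13, 28)) + 1/(2508953 + 2338913)) = √((-13 - 1183*884*(-2)) + 1/(2508953 + 2338913)) = √((-13 + 2091544) + 1/4847866) = √(2091531 + 1/4847866) = √(10139462022847/4847866) = √49154753198851194502/4847866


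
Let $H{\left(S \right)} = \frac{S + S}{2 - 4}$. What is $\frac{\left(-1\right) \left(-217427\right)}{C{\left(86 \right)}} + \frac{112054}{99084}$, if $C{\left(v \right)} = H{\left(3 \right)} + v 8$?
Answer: $\frac{10810146929}{33936270} \approx 318.54$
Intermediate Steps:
$H{\left(S \right)} = - S$ ($H{\left(S \right)} = \frac{2 S}{-2} = 2 S \left(- \frac{1}{2}\right) = - S$)
$C{\left(v \right)} = -3 + 8 v$ ($C{\left(v \right)} = \left(-1\right) 3 + v 8 = -3 + 8 v$)
$\frac{\left(-1\right) \left(-217427\right)}{C{\left(86 \right)}} + \frac{112054}{99084} = \frac{\left(-1\right) \left(-217427\right)}{-3 + 8 \cdot 86} + \frac{112054}{99084} = \frac{217427}{-3 + 688} + 112054 \cdot \frac{1}{99084} = \frac{217427}{685} + \frac{56027}{49542} = \frac{10810146929}{33936270}$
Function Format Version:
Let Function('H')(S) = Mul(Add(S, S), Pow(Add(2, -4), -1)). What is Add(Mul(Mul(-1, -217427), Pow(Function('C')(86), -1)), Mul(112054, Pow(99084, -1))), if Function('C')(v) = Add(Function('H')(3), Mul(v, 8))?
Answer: Rational(10810146929, 33936270) ≈ 318.54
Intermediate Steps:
Function('H')(S) = Mul(-1, S) (Function('H')(S) = Mul(Mul(2, S), Pow(-2, -1)) = Mul(Mul(2, S), Rational(-1, 2)) = Mul(-1, S))
Function('C')(v) = Add(-3, Mul(8, v)) (Function('C')(v) = Add(Mul(-1, 3), Mul(v, 8)) = Add(-3, Mul(8, v)))
Add(Mul(Mul(-1, -217427), Pow(Function('C')(86), -1)), Mul(112054, Pow(99084, -1))) = Add(Mul(Mul(-1, -217427), Pow(Add(-3, Mul(8, 86)), -1)), Mul(112054, Pow(99084, -1))) = Add(Mul(217427, Pow(Add(-3, 688), -1)), Mul(112054, Rational(1, 99084))) = Add(Mul(217427, Pow(685, -1)), Rational(56027, 49542)) = Add(Mul(217427, Rational(1, 685)), Rational(56027, 49542)) = Add(Rational(217427, 685), Rational(56027, 49542)) = Rational(10810146929, 33936270)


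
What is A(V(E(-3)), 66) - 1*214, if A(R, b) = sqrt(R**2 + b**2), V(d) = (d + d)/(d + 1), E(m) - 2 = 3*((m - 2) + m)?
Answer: -214 + 22*sqrt(3973)/21 ≈ -147.97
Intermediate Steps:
E(m) = -4 + 6*m (E(m) = 2 + 3*((m - 2) + m) = 2 + 3*((-2 + m) + m) = 2 + 3*(-2 + 2*m) = 2 + (-6 + 6*m) = -4 + 6*m)
V(d) = 2*d/(1 + d) (V(d) = (2*d)/(1 + d) = 2*d/(1 + d))
A(V(E(-3)), 66) - 1*214 = sqrt((2*(-4 + 6*(-3))/(1 + (-4 + 6*(-3))))**2 + 66**2) - 1*214 = sqrt((2*(-4 - 18)/(1 + (-4 - 18)))**2 + 4356) - 214 = sqrt((2*(-22)/(1 - 22))**2 + 4356) - 214 = sqrt((2*(-22)/(-21))**2 + 4356) - 214 = sqrt((2*(-22)*(-1/21))**2 + 4356) - 214 = sqrt((44/21)**2 + 4356) - 214 = sqrt(1936/441 + 4356) - 214 = sqrt(1922932/441) - 214 = 22*sqrt(3973)/21 - 214 = -214 + 22*sqrt(3973)/21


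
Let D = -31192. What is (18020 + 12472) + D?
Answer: -700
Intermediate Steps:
(18020 + 12472) + D = (18020 + 12472) - 31192 = 30492 - 31192 = -700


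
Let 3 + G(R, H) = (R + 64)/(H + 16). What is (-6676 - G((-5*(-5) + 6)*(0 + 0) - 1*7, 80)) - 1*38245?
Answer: -1437395/32 ≈ -44919.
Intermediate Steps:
G(R, H) = -3 + (64 + R)/(16 + H) (G(R, H) = -3 + (R + 64)/(H + 16) = -3 + (64 + R)/(16 + H))
(-6676 - G((-5*(-5) + 6)*(0 + 0) - 1*7, 80)) - 1*38245 = (-6676 - (16 + ((-5*(-5) + 6)*(0 + 0) - 1*7) - 3*80)/(16 + 80)) - 1*38245 = (-6676 - (16 + ((25 + 6)*0 - 7) - 240)/96) - 38245 = (-6676 - (16 + (31*0 - 7) - 240)/96) - 38245 = (-6676 - (16 + (0 - 7) - 240)/96) - 38245 = (-6676 - (16 - 7 - 240)/96) - 38245 = (-6676 - (-231)/96) - 38245 = (-6676 - 1*(-77/32)) - 38245 = (-6676 + 77/32) - 38245 = -213555/32 - 38245 = -1437395/32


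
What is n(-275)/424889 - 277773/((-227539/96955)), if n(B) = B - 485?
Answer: 11442889949030495/96678818171 ≈ 1.1836e+5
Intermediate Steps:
n(B) = -485 + B
n(-275)/424889 - 277773/((-227539/96955)) = (-485 - 275)/424889 - 277773/((-227539/96955)) = -760*1/424889 - 277773/((-227539*1/96955)) = -760/424889 - 277773/(-227539/96955) = -760/424889 - 277773*(-96955/227539) = -760/424889 + 26931481215/227539 = 11442889949030495/96678818171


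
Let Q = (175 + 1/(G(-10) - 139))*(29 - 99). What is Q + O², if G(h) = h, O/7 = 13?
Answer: -591311/149 ≈ -3968.5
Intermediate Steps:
O = 91 (O = 7*13 = 91)
Q = -1825180/149 (Q = (175 + 1/(-10 - 139))*(29 - 99) = (175 + 1/(-149))*(-70) = (175 - 1/149)*(-70) = (26074/149)*(-70) = -1825180/149 ≈ -12250.)
Q + O² = -1825180/149 + 91² = -1825180/149 + 8281 = -591311/149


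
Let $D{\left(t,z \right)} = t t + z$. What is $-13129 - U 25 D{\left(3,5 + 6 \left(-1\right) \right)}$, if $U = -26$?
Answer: $-7929$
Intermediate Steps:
$D{\left(t,z \right)} = z + t^{2}$ ($D{\left(t,z \right)} = t^{2} + z = z + t^{2}$)
$-13129 - U 25 D{\left(3,5 + 6 \left(-1\right) \right)} = -13129 - \left(-26\right) 25 \left(\left(5 + 6 \left(-1\right)\right) + 3^{2}\right) = -13129 - - 650 \left(\left(5 - 6\right) + 9\right) = -13129 - - 650 \left(-1 + 9\right) = -13129 - \left(-650\right) 8 = -13129 - -5200 = -13129 + 5200 = -7929$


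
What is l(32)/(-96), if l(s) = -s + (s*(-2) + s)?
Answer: ⅔ ≈ 0.66667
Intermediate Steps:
l(s) = -2*s (l(s) = -s + (-2*s + s) = -s - s = -2*s)
l(32)/(-96) = -2*32/(-96) = -64*(-1/96) = ⅔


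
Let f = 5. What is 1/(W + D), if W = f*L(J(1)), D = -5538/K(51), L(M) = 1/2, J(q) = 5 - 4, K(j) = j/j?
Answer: -2/11071 ≈ -0.00018065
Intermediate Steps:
K(j) = 1
J(q) = 1
L(M) = 1/2
D = -5538 (D = -5538/1 = -5538*1 = -5538)
W = 5/2 (W = 5*(1/2) = 5/2 ≈ 2.5000)
1/(W + D) = 1/(5/2 - 5538) = 1/(-11071/2) = -2/11071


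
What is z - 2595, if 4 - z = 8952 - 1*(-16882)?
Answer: -28425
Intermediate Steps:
z = -25830 (z = 4 - (8952 - 1*(-16882)) = 4 - (8952 + 16882) = 4 - 1*25834 = 4 - 25834 = -25830)
z - 2595 = -25830 - 2595 = -28425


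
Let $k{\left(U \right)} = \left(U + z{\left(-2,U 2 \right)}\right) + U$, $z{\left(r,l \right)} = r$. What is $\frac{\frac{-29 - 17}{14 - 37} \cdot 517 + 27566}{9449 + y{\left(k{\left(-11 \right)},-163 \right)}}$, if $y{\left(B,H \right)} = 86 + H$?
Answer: $\frac{650}{213} \approx 3.0516$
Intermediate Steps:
$k{\left(U \right)} = -2 + 2 U$ ($k{\left(U \right)} = \left(U - 2\right) + U = \left(-2 + U\right) + U = -2 + 2 U$)
$\frac{\frac{-29 - 17}{14 - 37} \cdot 517 + 27566}{9449 + y{\left(k{\left(-11 \right)},-163 \right)}} = \frac{\frac{-29 - 17}{14 - 37} \cdot 517 + 27566}{9449 + \left(86 - 163\right)} = \frac{- \frac{46}{-23} \cdot 517 + 27566}{9449 - 77} = \frac{\left(-46\right) \left(- \frac{1}{23}\right) 517 + 27566}{9372} = \left(2 \cdot 517 + 27566\right) \frac{1}{9372} = \left(1034 + 27566\right) \frac{1}{9372} = 28600 \cdot \frac{1}{9372} = \frac{650}{213}$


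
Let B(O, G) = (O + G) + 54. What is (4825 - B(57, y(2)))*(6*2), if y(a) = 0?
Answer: 56568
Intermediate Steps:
B(O, G) = 54 + G + O (B(O, G) = (G + O) + 54 = 54 + G + O)
(4825 - B(57, y(2)))*(6*2) = (4825 - (54 + 0 + 57))*(6*2) = (4825 - 1*111)*12 = (4825 - 111)*12 = 4714*12 = 56568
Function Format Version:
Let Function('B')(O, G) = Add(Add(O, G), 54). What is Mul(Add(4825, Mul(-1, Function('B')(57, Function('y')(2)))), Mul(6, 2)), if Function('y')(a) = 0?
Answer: 56568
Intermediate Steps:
Function('B')(O, G) = Add(54, G, O) (Function('B')(O, G) = Add(Add(G, O), 54) = Add(54, G, O))
Mul(Add(4825, Mul(-1, Function('B')(57, Function('y')(2)))), Mul(6, 2)) = Mul(Add(4825, Mul(-1, Add(54, 0, 57))), Mul(6, 2)) = Mul(Add(4825, Mul(-1, 111)), 12) = Mul(Add(4825, -111), 12) = Mul(4714, 12) = 56568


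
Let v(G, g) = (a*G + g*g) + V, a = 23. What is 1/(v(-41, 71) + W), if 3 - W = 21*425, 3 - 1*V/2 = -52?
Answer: -1/4714 ≈ -0.00021213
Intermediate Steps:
V = 110 (V = 6 - 2*(-52) = 6 + 104 = 110)
W = -8922 (W = 3 - 21*425 = 3 - 1*8925 = 3 - 8925 = -8922)
v(G, g) = 110 + g² + 23*G (v(G, g) = (23*G + g*g) + 110 = (23*G + g²) + 110 = (g² + 23*G) + 110 = 110 + g² + 23*G)
1/(v(-41, 71) + W) = 1/((110 + 71² + 23*(-41)) - 8922) = 1/((110 + 5041 - 943) - 8922) = 1/(4208 - 8922) = 1/(-4714) = -1/4714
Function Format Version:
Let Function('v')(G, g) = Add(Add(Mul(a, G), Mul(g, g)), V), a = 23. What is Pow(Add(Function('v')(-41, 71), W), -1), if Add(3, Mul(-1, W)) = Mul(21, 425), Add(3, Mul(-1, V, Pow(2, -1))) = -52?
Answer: Rational(-1, 4714) ≈ -0.00021213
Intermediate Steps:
V = 110 (V = Add(6, Mul(-2, -52)) = Add(6, 104) = 110)
W = -8922 (W = Add(3, Mul(-1, Mul(21, 425))) = Add(3, Mul(-1, 8925)) = Add(3, -8925) = -8922)
Function('v')(G, g) = Add(110, Pow(g, 2), Mul(23, G)) (Function('v')(G, g) = Add(Add(Mul(23, G), Mul(g, g)), 110) = Add(Add(Mul(23, G), Pow(g, 2)), 110) = Add(Add(Pow(g, 2), Mul(23, G)), 110) = Add(110, Pow(g, 2), Mul(23, G)))
Pow(Add(Function('v')(-41, 71), W), -1) = Pow(Add(Add(110, Pow(71, 2), Mul(23, -41)), -8922), -1) = Pow(Add(Add(110, 5041, -943), -8922), -1) = Pow(Add(4208, -8922), -1) = Pow(-4714, -1) = Rational(-1, 4714)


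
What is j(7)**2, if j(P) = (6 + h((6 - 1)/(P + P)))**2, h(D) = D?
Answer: 62742241/38416 ≈ 1633.2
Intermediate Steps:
j(P) = (6 + 5/(2*P))**2 (j(P) = (6 + (6 - 1)/(P + P))**2 = (6 + 5/((2*P)))**2 = (6 + 5*(1/(2*P)))**2 = (6 + 5/(2*P))**2)
j(7)**2 = ((1/4)*(5 + 12*7)**2/7**2)**2 = ((1/4)*(1/49)*(5 + 84)**2)**2 = ((1/4)*(1/49)*89**2)**2 = ((1/4)*(1/49)*7921)**2 = (7921/196)**2 = 62742241/38416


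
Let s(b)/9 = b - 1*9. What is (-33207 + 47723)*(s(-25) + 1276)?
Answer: 14080520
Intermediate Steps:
s(b) = -81 + 9*b (s(b) = 9*(b - 1*9) = 9*(b - 9) = 9*(-9 + b) = -81 + 9*b)
(-33207 + 47723)*(s(-25) + 1276) = (-33207 + 47723)*((-81 + 9*(-25)) + 1276) = 14516*((-81 - 225) + 1276) = 14516*(-306 + 1276) = 14516*970 = 14080520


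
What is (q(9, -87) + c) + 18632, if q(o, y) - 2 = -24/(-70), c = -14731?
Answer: 136617/35 ≈ 3903.3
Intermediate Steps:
q(o, y) = 82/35 (q(o, y) = 2 - 24/(-70) = 2 - 24*(-1/70) = 2 + 12/35 = 82/35)
(q(9, -87) + c) + 18632 = (82/35 - 14731) + 18632 = -515503/35 + 18632 = 136617/35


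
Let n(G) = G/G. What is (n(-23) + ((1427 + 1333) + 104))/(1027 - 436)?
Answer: 955/197 ≈ 4.8477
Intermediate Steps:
n(G) = 1
(n(-23) + ((1427 + 1333) + 104))/(1027 - 436) = (1 + ((1427 + 1333) + 104))/(1027 - 436) = (1 + (2760 + 104))/591 = (1 + 2864)*(1/591) = 2865*(1/591) = 955/197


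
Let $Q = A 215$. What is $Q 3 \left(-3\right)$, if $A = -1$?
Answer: $1935$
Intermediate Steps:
$Q = -215$ ($Q = \left(-1\right) 215 = -215$)
$Q 3 \left(-3\right) = - 215 \cdot 3 \left(-3\right) = \left(-215\right) \left(-9\right) = 1935$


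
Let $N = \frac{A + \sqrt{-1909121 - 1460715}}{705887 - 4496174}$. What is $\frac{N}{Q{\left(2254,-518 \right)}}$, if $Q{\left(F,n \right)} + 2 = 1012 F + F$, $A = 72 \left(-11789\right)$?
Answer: $\frac{23578}{240398952975} - \frac{i \sqrt{842459}}{4327181153550} \approx 9.8079 \cdot 10^{-8} - 2.1211 \cdot 10^{-10} i$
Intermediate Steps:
$A = -848808$
$Q{\left(F,n \right)} = -2 + 1013 F$ ($Q{\left(F,n \right)} = -2 + \left(1012 F + F\right) = -2 + 1013 F$)
$N = \frac{94312}{421143} - \frac{2 i \sqrt{842459}}{3790287}$ ($N = \frac{-848808 + \sqrt{-1909121 - 1460715}}{705887 - 4496174} = \frac{-848808 + \sqrt{-3369836}}{-3790287} = \left(-848808 + 2 i \sqrt{842459}\right) \left(- \frac{1}{3790287}\right) = \frac{94312}{421143} - \frac{2 i \sqrt{842459}}{3790287} \approx 0.22394 - 0.00048432 i$)
$\frac{N}{Q{\left(2254,-518 \right)}} = \frac{\frac{94312}{421143} - \frac{2 i \sqrt{842459}}{3790287}}{-2 + 1013 \cdot 2254} = \frac{\frac{94312}{421143} - \frac{2 i \sqrt{842459}}{3790287}}{-2 + 2283302} = \frac{\frac{94312}{421143} - \frac{2 i \sqrt{842459}}{3790287}}{2283300} = \left(\frac{94312}{421143} - \frac{2 i \sqrt{842459}}{3790287}\right) \frac{1}{2283300} = \frac{23578}{240398952975} - \frac{i \sqrt{842459}}{4327181153550}$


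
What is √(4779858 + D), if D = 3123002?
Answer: 2*√1975715 ≈ 2811.2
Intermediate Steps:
√(4779858 + D) = √(4779858 + 3123002) = √7902860 = 2*√1975715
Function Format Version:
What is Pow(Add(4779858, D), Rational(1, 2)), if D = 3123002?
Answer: Mul(2, Pow(1975715, Rational(1, 2))) ≈ 2811.2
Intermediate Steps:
Pow(Add(4779858, D), Rational(1, 2)) = Pow(Add(4779858, 3123002), Rational(1, 2)) = Pow(7902860, Rational(1, 2)) = Mul(2, Pow(1975715, Rational(1, 2)))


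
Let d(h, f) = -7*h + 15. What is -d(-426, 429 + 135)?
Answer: -2997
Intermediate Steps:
d(h, f) = 15 - 7*h
-d(-426, 429 + 135) = -(15 - 7*(-426)) = -(15 + 2982) = -1*2997 = -2997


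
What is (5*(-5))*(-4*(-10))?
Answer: -1000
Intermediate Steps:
(5*(-5))*(-4*(-10)) = -25*40 = -1000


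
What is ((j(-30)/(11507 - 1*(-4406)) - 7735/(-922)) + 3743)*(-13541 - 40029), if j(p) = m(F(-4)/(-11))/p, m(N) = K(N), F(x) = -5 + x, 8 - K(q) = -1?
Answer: -1474235197880874/7335893 ≈ -2.0096e+8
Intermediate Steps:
K(q) = 9 (K(q) = 8 - 1*(-1) = 8 + 1 = 9)
m(N) = 9
j(p) = 9/p
((j(-30)/(11507 - 1*(-4406)) - 7735/(-922)) + 3743)*(-13541 - 40029) = (((9/(-30))/(11507 - 1*(-4406)) - 7735/(-922)) + 3743)*(-13541 - 40029) = (((9*(-1/30))/(11507 + 4406) - 7735*(-1/922)) + 3743)*(-53570) = ((-3/10/15913 + 7735/922) + 3743)*(-53570) = ((-3/10*1/15913 + 7735/922) + 3743)*(-53570) = ((-3/159130 + 7735/922) + 3743)*(-53570) = (307716946/36679465 + 3743)*(-53570) = (137598954441/36679465)*(-53570) = -1474235197880874/7335893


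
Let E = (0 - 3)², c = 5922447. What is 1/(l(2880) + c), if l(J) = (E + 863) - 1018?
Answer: 1/5922301 ≈ 1.6885e-7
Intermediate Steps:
E = 9 (E = (-3)² = 9)
l(J) = -146 (l(J) = (9 + 863) - 1018 = 872 - 1018 = -146)
1/(l(2880) + c) = 1/(-146 + 5922447) = 1/5922301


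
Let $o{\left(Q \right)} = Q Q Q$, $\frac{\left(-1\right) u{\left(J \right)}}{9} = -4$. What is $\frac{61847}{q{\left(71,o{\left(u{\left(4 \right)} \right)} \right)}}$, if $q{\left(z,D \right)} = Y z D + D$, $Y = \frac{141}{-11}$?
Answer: $- \frac{680317}{466560000} \approx -0.0014582$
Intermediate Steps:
$Y = - \frac{141}{11}$ ($Y = 141 \left(- \frac{1}{11}\right) = - \frac{141}{11} \approx -12.818$)
$u{\left(J \right)} = 36$ ($u{\left(J \right)} = \left(-9\right) \left(-4\right) = 36$)
$o{\left(Q \right)} = Q^{3}$ ($o{\left(Q \right)} = Q^{2} Q = Q^{3}$)
$q{\left(z,D \right)} = D - \frac{141 D z}{11}$ ($q{\left(z,D \right)} = - \frac{141 z}{11} D + D = - \frac{141 D z}{11} + D = D - \frac{141 D z}{11}$)
$\frac{61847}{q{\left(71,o{\left(u{\left(4 \right)} \right)} \right)}} = \frac{61847}{\frac{1}{11} \cdot 36^{3} \left(11 - 10011\right)} = \frac{61847}{\frac{1}{11} \cdot 46656 \left(11 - 10011\right)} = \frac{61847}{\frac{1}{11} \cdot 46656 \left(-10000\right)} = \frac{61847}{- \frac{466560000}{11}} = 61847 \left(- \frac{11}{466560000}\right) = - \frac{680317}{466560000}$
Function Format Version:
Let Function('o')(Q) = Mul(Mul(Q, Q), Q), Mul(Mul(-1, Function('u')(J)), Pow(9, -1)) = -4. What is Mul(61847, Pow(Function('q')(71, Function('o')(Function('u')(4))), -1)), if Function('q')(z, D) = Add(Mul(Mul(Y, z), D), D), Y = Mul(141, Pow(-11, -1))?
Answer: Rational(-680317, 466560000) ≈ -0.0014582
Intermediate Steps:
Y = Rational(-141, 11) (Y = Mul(141, Rational(-1, 11)) = Rational(-141, 11) ≈ -12.818)
Function('u')(J) = 36 (Function('u')(J) = Mul(-9, -4) = 36)
Function('o')(Q) = Pow(Q, 3) (Function('o')(Q) = Mul(Pow(Q, 2), Q) = Pow(Q, 3))
Function('q')(z, D) = Add(D, Mul(Rational(-141, 11), D, z)) (Function('q')(z, D) = Add(Mul(Mul(Rational(-141, 11), z), D), D) = Add(Mul(Rational(-141, 11), D, z), D) = Add(D, Mul(Rational(-141, 11), D, z)))
Mul(61847, Pow(Function('q')(71, Function('o')(Function('u')(4))), -1)) = Mul(61847, Pow(Mul(Rational(1, 11), Pow(36, 3), Add(11, Mul(-141, 71))), -1)) = Mul(61847, Pow(Mul(Rational(1, 11), 46656, Add(11, -10011)), -1)) = Mul(61847, Pow(Mul(Rational(1, 11), 46656, -10000), -1)) = Mul(61847, Pow(Rational(-466560000, 11), -1)) = Mul(61847, Rational(-11, 466560000)) = Rational(-680317, 466560000)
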